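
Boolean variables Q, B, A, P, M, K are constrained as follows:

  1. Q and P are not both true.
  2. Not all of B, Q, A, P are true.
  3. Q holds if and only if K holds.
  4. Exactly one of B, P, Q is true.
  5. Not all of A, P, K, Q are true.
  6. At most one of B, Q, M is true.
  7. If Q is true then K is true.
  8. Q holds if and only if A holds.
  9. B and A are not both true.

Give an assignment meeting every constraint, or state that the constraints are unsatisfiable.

Q=F, B=F, A=F, P=T, M=T, K=F

  (1) Q=F, P=T — not both ✓
  (2) {B, Q, A, P}: 1/4 true — not all ✓
  (3) Q=F, K=F — same ✓
  (4) {B, P, Q}: 1 true — exactly one ✓
  (5) {A, P, K, Q}: 1/4 true — not all ✓
  (6) {B, Q, M}: 1 true — at most one ✓
  (7) Q=F ⇒ K: vacuous ✓
  (8) Q=F, A=F — same ✓
  (9) B=F, A=F — not both ✓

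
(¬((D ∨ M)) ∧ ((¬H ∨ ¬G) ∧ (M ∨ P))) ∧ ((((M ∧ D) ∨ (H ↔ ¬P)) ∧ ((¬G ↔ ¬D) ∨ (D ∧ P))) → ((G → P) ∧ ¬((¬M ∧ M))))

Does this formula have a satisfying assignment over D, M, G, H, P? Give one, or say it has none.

D = False, M = False, G = True, H = False, P = True

  ¬((D ∨ M)) ∧ ((¬H ∨ ¬G) ∧ (M ∨ P)) = True
    ¬((D ∨ M)) = True
      D ∨ M = False
    (¬H ∨ ¬G) ∧ (M ∨ P) = True
      ¬H ∨ ¬G = True
        ¬H = True
        ¬G = False
      M ∨ P = True
  (((M ∧ D) ∨ (H ↔ ¬P)) ∧ ((¬G ↔ ¬D) ∨ (D ∧ P))) → ((G → P) ∧ ¬((¬M ∧ M))) = True
    ((M ∧ D) ∨ (H ↔ ¬P)) ∧ ((¬G ↔ ¬D) ∨ (D ∧ P)) = False
      (M ∧ D) ∨ (H ↔ ¬P) = True
        M ∧ D = False
        H ↔ ¬P = True
          ¬P = False
      (¬G ↔ ¬D) ∨ (D ∧ P) = False
        ¬G ↔ ¬D = False
          ¬G = False
          ¬D = True
        D ∧ P = False
    (G → P) ∧ ¬((¬M ∧ M)) = True
      G → P = True
      ¬((¬M ∧ M)) = True
        ¬M ∧ M = False
          ¬M = True
Both conjuncts True, so the formula holds.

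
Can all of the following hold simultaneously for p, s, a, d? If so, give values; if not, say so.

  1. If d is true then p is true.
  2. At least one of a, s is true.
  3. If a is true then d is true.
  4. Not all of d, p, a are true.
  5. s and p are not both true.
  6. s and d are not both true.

p=F; s=T; a=F; d=F

  (1) d=F ⇒ p: vacuous ✓
  (2) {a, s}: 1 true — at least one ✓
  (3) a=F ⇒ d: vacuous ✓
  (4) {d, p, a}: 0/3 true — not all ✓
  (5) s=T, p=F — not both ✓
  (6) s=T, d=F — not both ✓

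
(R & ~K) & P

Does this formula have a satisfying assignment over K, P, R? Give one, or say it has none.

K = False; P = True; R = True

  R & ~K = True
    ~K = True
Both conjuncts True, so the formula holds.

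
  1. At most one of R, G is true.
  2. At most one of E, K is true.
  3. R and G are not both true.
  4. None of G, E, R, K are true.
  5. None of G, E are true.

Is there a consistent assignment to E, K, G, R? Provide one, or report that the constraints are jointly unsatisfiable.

E = False, K = False, G = False, R = False

  (1) {R, G}: 0 true — at most one ✓
  (2) {E, K}: 0 true — at most one ✓
  (3) R=F, G=F — not both ✓
  (4) {G, E, R, K}: 0 true — none ✓
  (5) {G, E}: 0 true — none ✓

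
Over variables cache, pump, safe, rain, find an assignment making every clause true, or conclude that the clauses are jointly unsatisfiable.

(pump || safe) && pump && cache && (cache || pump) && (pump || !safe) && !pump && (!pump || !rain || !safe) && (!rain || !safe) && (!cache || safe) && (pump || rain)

Unsatisfiable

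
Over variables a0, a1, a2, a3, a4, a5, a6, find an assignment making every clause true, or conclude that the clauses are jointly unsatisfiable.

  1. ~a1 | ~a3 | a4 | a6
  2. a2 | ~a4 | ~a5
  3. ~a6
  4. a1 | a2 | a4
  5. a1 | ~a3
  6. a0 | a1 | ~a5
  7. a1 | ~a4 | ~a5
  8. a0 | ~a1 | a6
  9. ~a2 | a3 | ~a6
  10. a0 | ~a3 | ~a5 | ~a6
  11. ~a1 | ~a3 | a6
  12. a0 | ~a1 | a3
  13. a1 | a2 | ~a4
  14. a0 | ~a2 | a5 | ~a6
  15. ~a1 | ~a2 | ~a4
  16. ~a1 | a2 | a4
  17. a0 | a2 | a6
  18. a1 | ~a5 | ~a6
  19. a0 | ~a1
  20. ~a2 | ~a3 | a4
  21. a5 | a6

a0 = True; a1 = False; a2 = True; a3 = False; a4 = False; a5 = True; a6 = False

Unit clause (~a6) forces a6 = False.
In (a5 | a6) only a5 is left, so a5 = True.
Try a0 = False:
  (a0 | a1 | ~a5) forces a1 = True.
  clause (a0 | ~a1 | a6) is falsified — backtrack.
So a0 = True.
Set a1 = False.
  then (a1 | ~a3) forces a3 = False.
  then (a1 | ~a4 | ~a5) forces a4 = False.
  then (a1 | a2 | a4) forces a2 = True.
All clauses satisfied.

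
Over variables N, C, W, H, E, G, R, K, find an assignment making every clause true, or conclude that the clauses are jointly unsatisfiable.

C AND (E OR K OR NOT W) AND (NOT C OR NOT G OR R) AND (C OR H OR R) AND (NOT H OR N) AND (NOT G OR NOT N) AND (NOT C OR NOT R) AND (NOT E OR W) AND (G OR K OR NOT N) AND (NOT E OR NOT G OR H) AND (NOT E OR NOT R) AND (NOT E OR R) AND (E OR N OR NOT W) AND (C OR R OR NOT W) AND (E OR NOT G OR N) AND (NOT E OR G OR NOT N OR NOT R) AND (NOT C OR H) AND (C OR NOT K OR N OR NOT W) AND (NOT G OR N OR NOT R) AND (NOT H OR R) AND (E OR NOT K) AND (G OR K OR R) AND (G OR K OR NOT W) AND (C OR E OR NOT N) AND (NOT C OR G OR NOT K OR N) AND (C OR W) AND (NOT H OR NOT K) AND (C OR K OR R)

Case C = True:
  (NOT C OR NOT R) forces R = False.
  (NOT C OR NOT G OR R) forces G = False.
  (NOT E OR R) forces E = False.
  (NOT C OR H) forces H = True.
  Clause (NOT H OR R) is falsified — contradiction.
Case C = False:
  Clause (C) is falsified — contradiction.
Both cases fail, so the formula is unsatisfiable.

Unsatisfiable — no assignment works.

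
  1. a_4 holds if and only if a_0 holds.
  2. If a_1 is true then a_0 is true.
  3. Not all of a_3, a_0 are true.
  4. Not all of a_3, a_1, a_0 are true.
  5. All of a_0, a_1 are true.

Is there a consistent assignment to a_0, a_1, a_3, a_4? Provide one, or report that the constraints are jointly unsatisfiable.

a_0: True, a_1: True, a_3: False, a_4: True

  (1) a_4=T, a_0=T — same ✓
  (2) a_1=T ⇒ a_0: T ✓
  (3) {a_3, a_0}: 1/2 true — not all ✓
  (4) {a_3, a_1, a_0}: 2/3 true — not all ✓
  (5) {a_0, a_1}: all 2 true ✓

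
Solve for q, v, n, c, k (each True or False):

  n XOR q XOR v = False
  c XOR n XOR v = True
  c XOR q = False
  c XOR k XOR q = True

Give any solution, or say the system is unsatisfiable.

Adding constraints 1, 2, 3 mod 2: every variable appears an even number of times on the left, so the left side is 0.
But the right sides sum to 1 (mod 2). 0 ≠ 1 — the system is inconsistent.

Unsatisfiable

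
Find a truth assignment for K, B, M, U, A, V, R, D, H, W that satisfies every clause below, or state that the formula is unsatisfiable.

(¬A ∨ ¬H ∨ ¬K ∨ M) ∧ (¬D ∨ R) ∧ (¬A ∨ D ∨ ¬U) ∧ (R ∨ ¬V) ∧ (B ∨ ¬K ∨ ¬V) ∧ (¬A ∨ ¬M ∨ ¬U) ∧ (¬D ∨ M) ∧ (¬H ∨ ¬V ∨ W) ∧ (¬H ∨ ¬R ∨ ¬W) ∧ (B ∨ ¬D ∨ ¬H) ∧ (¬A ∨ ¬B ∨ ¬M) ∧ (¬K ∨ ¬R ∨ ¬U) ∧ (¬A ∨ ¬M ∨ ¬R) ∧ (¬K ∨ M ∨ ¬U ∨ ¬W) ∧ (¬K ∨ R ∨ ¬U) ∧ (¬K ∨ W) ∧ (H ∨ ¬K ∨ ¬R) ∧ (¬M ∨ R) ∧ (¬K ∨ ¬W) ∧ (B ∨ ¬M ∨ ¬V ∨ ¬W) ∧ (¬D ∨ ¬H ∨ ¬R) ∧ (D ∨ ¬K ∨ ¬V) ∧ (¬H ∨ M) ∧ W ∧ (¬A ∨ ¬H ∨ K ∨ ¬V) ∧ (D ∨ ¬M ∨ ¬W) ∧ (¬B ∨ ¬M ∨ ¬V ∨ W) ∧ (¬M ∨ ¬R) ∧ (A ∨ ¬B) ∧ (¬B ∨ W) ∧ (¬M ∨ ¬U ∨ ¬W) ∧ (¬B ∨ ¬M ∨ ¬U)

K = False; B = False; M = False; U = False; A = False; V = False; R = True; D = False; H = False; W = True

Unit clause (W) forces W = True.
In (¬K ∨ ¬W) only ¬K is left, so K = False.
Set B = False.
Try M = True:
  (¬M ∨ R) forces R = True.
  clause (¬M ∨ ¬R) is falsified — backtrack.
So M = False.
  then (¬D ∨ M) forces D = False.
  then (¬H ∨ M) forces H = False.
Set U = False.
Set A = False.
Set V = False.
Set R = True.
All clauses satisfied.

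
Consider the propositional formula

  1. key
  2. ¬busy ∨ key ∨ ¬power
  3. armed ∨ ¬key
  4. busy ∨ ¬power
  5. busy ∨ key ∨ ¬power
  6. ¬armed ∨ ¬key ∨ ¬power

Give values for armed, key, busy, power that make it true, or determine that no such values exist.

armed: True, key: True, busy: True, power: False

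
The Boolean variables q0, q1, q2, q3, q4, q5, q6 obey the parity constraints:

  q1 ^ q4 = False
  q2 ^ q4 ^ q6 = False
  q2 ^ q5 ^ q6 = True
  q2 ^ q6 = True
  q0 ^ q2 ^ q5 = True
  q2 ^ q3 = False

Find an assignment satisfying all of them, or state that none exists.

q0 = False, q1 = True, q2 = True, q3 = True, q4 = True, q5 = False, q6 = False

q1 ^ q4 = T ^ T = False ✓
q2 ^ q4 ^ q6 = T ^ T ^ F = False ✓
q2 ^ q5 ^ q6 = T ^ F ^ F = True ✓
q2 ^ q6 = T ^ F = True ✓
q0 ^ q2 ^ q5 = F ^ T ^ F = True ✓
q2 ^ q3 = T ^ T = False ✓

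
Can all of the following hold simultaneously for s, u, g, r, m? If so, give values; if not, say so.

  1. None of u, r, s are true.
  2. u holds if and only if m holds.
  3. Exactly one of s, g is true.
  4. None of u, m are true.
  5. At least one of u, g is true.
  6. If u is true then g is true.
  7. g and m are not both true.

s=F, u=F, g=T, r=F, m=F

  (1) {u, r, s}: 0 true — none ✓
  (2) u=F, m=F — same ✓
  (3) {s, g}: 1 true — exactly one ✓
  (4) {u, m}: 0 true — none ✓
  (5) {u, g}: 1 true — at least one ✓
  (6) u=F ⇒ g: vacuous ✓
  (7) g=T, m=F — not both ✓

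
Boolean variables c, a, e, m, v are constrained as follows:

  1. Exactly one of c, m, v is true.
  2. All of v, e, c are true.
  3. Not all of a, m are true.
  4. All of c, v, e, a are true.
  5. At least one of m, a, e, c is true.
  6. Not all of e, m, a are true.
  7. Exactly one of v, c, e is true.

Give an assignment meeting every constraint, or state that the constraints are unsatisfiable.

Case e = True:
  (2) forces v = True.
  Constraint (7) is violated (v=T, e=T) — contradiction.
Case e = False:
  Constraint (2) is violated (e=F) — contradiction.
Both cases fail — unsatisfiable.

UNSATISFIABLE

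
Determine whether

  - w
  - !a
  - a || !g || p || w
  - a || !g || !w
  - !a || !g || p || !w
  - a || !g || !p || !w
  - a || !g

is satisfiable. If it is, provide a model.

Unit clause (w) forces w = True.
Unit clause (!a) forces a = False.
In (a || !g || !w) only !g is left, so g = False.
Set p = True.
All clauses satisfied.

p = True, w = True, a = False, g = False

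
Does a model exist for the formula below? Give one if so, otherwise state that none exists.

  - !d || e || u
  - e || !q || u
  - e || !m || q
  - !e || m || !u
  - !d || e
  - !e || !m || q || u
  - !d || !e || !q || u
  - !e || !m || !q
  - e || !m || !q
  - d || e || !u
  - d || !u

Set d = False.
  then (d || !u) forces u = False.
Set m = False.
Set e = True.
Set q = True.
All clauses satisfied.

d = False, m = False, e = True, u = False, q = True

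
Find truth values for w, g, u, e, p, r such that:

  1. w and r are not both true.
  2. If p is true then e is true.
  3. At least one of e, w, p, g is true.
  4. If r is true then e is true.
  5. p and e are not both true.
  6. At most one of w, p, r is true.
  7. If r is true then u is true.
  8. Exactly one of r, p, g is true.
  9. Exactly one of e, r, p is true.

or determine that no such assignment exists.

w = True, g = True, u = True, e = True, p = False, r = False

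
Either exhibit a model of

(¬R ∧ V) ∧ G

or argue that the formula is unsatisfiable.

G = True, R = False, V = True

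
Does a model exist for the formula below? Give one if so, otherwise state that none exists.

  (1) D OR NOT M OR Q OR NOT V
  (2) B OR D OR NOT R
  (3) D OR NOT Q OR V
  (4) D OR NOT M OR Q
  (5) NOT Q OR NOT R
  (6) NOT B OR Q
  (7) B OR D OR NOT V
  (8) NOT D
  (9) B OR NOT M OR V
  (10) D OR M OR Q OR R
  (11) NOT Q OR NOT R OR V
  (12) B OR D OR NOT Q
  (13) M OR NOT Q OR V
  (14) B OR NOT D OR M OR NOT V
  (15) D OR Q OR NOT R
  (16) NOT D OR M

Unit clause (NOT D) forces D = False.
Try V = False:
  (D OR NOT Q OR V) forces Q = False.
  (D OR NOT M OR Q) forces M = False.
  (NOT B OR Q) forces B = False.
  (B OR D OR NOT R) forces R = False.
  clause (D OR M OR Q OR R) is falsified — backtrack.
So V = True.
  then (B OR D OR NOT V) forces B = True.
  then (NOT B OR Q) forces Q = True.
  then (NOT Q OR NOT R) forces R = False.
Set M = True.
All clauses satisfied.

V = True, Q = True, M = True, D = False, R = False, B = True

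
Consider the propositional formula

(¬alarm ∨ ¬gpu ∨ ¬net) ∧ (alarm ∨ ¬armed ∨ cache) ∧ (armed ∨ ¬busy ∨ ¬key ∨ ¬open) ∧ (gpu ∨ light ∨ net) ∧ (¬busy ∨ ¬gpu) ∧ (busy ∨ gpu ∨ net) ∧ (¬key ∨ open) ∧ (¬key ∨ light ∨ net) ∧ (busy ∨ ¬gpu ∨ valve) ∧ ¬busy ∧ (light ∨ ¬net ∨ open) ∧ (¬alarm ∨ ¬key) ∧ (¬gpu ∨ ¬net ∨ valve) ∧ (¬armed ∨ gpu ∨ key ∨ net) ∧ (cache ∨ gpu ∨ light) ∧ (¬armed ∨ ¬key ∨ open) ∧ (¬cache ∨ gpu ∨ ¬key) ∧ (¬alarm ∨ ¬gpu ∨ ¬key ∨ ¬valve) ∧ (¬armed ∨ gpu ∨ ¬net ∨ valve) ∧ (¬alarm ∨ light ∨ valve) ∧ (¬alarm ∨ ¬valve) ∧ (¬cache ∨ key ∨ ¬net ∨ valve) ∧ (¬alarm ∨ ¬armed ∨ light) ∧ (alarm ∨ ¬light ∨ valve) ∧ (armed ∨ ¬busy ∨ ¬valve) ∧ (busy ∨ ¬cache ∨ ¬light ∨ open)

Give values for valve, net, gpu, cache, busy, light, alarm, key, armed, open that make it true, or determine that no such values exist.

valve=T; net=T; gpu=F; cache=F; busy=F; light=T; alarm=F; key=F; armed=F; open=T

Unit clause (¬busy) forces busy = False.
Set valve = True.
  then (¬alarm ∨ ¬valve) forces alarm = False.
Set net = True.
Set gpu = False.
Set cache = False.
  then (alarm ∨ ¬armed ∨ cache) forces armed = False.
  then (cache ∨ gpu ∨ light) forces light = True.
Set key = False.
Set open = True.
All clauses satisfied.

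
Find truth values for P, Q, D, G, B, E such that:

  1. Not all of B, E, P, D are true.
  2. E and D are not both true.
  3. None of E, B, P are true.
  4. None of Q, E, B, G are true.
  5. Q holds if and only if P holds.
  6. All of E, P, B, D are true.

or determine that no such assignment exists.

Case P = True:
  Constraint (3) is violated (P=T) — contradiction.
Case P = False:
  Constraint (6) is violated (P=F) — contradiction.
Both cases fail — unsatisfiable.

Unsatisfiable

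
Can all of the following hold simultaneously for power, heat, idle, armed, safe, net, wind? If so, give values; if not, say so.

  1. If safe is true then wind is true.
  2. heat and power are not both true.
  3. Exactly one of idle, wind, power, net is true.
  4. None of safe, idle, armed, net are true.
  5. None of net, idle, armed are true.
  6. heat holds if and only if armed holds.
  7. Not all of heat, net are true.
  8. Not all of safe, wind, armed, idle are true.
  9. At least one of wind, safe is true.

power: False, heat: False, idle: False, armed: False, safe: False, net: False, wind: True

  (1) safe=F ⇒ wind: vacuous ✓
  (2) heat=F, power=F — not both ✓
  (3) {idle, wind, power, net}: 1 true — exactly one ✓
  (4) {safe, idle, armed, net}: 0 true — none ✓
  (5) {net, idle, armed}: 0 true — none ✓
  (6) heat=F, armed=F — same ✓
  (7) {heat, net}: 0/2 true — not all ✓
  (8) {safe, wind, armed, idle}: 1/4 true — not all ✓
  (9) {wind, safe}: 1 true — at least one ✓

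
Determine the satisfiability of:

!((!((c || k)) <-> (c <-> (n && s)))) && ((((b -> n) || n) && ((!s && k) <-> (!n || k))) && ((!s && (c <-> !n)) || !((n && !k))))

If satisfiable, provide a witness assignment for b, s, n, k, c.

b = False, s = False, n = False, k = True, c = False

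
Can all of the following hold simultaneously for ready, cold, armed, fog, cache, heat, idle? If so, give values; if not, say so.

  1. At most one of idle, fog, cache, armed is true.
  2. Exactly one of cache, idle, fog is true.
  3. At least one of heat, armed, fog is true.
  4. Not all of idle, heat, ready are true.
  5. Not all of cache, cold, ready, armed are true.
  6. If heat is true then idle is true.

ready=F, cold=F, armed=F, fog=F, cache=F, heat=T, idle=T

  (1) {idle, fog, cache, armed}: 1 true — at most one ✓
  (2) {cache, idle, fog}: 1 true — exactly one ✓
  (3) {heat, armed, fog}: 1 true — at least one ✓
  (4) {idle, heat, ready}: 2/3 true — not all ✓
  (5) {cache, cold, ready, armed}: 0/4 true — not all ✓
  (6) heat=T ⇒ idle: T ✓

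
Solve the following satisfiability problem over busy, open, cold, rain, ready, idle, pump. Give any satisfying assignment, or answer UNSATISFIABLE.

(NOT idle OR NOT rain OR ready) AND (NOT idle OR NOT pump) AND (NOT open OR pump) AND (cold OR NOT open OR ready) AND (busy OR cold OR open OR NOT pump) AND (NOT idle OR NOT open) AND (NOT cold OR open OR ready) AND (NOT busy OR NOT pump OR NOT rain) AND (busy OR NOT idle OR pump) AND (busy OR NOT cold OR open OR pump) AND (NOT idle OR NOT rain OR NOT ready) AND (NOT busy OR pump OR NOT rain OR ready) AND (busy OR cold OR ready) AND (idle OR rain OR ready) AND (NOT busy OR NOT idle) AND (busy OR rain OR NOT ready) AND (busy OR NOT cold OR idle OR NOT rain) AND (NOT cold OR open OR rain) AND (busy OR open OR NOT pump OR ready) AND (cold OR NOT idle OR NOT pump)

Set busy = False.
Set open = True.
  then (NOT open OR pump) forces pump = True.
  then (NOT idle OR NOT open) forces idle = False.
Try cold = True:
  (busy OR NOT cold OR idle OR NOT rain) forces rain = False.
  (idle OR rain OR ready) forces ready = True.
  clause (busy OR rain OR NOT ready) is falsified — backtrack.
So cold = False.
  then (cold OR NOT open OR ready) forces ready = True.
  then (busy OR rain OR NOT ready) forces rain = True.
All clauses satisfied.

busy: False, open: True, cold: False, rain: True, ready: True, idle: False, pump: True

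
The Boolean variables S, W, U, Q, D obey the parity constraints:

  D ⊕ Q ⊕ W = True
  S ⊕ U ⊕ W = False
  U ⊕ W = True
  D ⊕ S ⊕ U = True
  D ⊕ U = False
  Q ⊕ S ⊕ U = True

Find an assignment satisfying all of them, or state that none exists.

S=T; W=T; U=F; Q=F; D=F

D ⊕ Q ⊕ W = F ⊕ F ⊕ T = True ✓
S ⊕ U ⊕ W = T ⊕ F ⊕ T = False ✓
U ⊕ W = F ⊕ T = True ✓
D ⊕ S ⊕ U = F ⊕ T ⊕ F = True ✓
D ⊕ U = F ⊕ F = False ✓
Q ⊕ S ⊕ U = F ⊕ T ⊕ F = True ✓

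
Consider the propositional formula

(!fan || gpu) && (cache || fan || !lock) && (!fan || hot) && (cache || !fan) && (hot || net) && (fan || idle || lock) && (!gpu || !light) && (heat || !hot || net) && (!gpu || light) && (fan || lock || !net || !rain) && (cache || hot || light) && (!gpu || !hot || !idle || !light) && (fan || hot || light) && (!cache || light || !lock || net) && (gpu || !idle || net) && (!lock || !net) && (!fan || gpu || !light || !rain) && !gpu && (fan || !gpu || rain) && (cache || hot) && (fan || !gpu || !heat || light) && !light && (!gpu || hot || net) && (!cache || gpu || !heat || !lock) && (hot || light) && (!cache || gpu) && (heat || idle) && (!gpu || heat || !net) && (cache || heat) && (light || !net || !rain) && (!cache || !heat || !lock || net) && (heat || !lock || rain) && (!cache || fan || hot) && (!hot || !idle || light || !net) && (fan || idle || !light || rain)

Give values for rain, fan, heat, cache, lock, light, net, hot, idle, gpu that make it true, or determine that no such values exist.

Unsatisfiable

Case light = True:
  Clause (!light) is falsified — contradiction.
Case light = False:
  (!gpu || light) forces gpu = False.
  (!fan || gpu) forces fan = False.
  (fan || hot || light) forces hot = True.
  (!cache || gpu) forces cache = False.
  (cache || fan || !lock) forces lock = False.
  (fan || idle || lock) forces idle = True.
  (gpu || !idle || net) forces net = True.
  Clause (!hot || !idle || light || !net) is falsified — contradiction.
Both cases fail, so the formula is unsatisfiable.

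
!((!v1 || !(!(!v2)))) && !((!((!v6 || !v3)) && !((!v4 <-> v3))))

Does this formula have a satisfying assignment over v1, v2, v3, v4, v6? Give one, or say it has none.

v1=T, v2=T, v3=F, v4=T, v6=T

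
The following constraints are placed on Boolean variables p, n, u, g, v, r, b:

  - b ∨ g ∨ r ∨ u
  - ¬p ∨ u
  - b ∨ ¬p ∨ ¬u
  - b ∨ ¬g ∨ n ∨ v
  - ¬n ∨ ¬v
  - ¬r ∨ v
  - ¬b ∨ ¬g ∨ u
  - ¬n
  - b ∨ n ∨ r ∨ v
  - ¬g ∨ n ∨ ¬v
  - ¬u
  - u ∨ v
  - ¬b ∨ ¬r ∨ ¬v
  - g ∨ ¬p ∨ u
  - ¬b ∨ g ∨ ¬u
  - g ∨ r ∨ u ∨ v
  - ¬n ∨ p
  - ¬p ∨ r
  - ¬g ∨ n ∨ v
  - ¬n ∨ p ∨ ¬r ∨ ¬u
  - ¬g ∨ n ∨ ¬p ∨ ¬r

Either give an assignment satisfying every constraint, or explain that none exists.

Unit clause (¬n) forces n = False.
Unit clause (¬u) forces u = False.
In (u ∨ v) only v is left, so v = True.
In (¬p ∨ u) only ¬p is left, so p = False.
In (¬g ∨ n ∨ ¬v) only ¬g is left, so g = False.
Set r = True.
  then (¬b ∨ ¬r ∨ ¬v) forces b = False.
All clauses satisfied.

p: False, n: False, u: False, g: False, v: True, r: True, b: False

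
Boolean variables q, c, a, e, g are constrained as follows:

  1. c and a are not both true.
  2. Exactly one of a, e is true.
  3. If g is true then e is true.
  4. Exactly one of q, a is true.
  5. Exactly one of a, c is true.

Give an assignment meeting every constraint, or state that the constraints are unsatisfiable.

q = True, c = True, a = False, e = True, g = False

  (1) c=T, a=F — not both ✓
  (2) {a, e}: 1 true — exactly one ✓
  (3) g=F ⇒ e: vacuous ✓
  (4) {q, a}: 1 true — exactly one ✓
  (5) {a, c}: 1 true — exactly one ✓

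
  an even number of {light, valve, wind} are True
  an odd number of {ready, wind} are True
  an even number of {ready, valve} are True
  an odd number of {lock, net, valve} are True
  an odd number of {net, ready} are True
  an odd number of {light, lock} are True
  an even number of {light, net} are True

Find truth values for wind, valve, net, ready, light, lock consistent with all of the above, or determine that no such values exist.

wind=T, valve=F, net=T, ready=F, light=T, lock=F

{light, valve, wind}: 2 true → even ✓
{ready, wind}: 1 true → odd ✓
{ready, valve}: 0 true → even ✓
{lock, net, valve}: 1 true → odd ✓
{net, ready}: 1 true → odd ✓
{light, lock}: 1 true → odd ✓
{light, net}: 2 true → even ✓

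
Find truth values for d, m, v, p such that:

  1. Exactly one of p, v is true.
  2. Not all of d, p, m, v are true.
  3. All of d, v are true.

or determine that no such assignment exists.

d = True, m = True, v = True, p = False

  (1) {p, v}: 1 true — exactly one ✓
  (2) {d, p, m, v}: 3/4 true — not all ✓
  (3) {d, v}: all 2 true ✓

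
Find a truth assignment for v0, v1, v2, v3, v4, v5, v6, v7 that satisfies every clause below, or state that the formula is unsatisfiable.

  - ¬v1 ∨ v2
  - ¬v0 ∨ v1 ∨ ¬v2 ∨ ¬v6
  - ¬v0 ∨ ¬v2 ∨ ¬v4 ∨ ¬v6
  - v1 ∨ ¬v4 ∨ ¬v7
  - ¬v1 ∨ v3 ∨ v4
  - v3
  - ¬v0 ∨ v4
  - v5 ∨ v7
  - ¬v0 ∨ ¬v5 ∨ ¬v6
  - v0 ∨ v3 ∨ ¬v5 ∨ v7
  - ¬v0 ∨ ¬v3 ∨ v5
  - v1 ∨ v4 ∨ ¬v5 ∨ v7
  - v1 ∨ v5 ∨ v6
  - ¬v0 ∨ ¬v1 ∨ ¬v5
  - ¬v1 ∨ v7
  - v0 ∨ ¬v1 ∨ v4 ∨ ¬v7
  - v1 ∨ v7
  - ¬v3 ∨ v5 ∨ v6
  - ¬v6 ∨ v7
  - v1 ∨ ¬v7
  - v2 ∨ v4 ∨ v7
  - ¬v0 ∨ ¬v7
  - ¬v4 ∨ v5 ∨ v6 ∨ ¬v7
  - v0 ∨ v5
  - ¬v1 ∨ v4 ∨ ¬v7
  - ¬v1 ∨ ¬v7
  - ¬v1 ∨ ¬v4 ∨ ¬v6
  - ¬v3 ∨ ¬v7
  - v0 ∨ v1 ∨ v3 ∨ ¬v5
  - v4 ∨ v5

Unsatisfiable — no assignment works.

Case v3 = True:
  (¬v3 ∨ ¬v7) forces v7 = False.
  (v5 ∨ v7) forces v5 = True.
  (¬v1 ∨ v7) forces v1 = False.
  Clause (v1 ∨ v7) is falsified — contradiction.
Case v3 = False:
  Clause (v3) is falsified — contradiction.
Both cases fail, so the formula is unsatisfiable.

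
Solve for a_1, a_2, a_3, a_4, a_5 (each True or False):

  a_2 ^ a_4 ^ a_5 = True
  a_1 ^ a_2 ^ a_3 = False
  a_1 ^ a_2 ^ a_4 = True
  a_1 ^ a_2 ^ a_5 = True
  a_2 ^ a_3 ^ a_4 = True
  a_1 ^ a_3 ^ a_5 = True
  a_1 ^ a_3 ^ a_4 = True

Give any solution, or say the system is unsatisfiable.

Adding constraints 1, 2, 4, 5 mod 2: every variable appears an even number of times on the left, so the left side is 0.
But the right sides sum to 1 (mod 2). 0 ≠ 1 — the system is inconsistent.

Unsatisfiable — no assignment works.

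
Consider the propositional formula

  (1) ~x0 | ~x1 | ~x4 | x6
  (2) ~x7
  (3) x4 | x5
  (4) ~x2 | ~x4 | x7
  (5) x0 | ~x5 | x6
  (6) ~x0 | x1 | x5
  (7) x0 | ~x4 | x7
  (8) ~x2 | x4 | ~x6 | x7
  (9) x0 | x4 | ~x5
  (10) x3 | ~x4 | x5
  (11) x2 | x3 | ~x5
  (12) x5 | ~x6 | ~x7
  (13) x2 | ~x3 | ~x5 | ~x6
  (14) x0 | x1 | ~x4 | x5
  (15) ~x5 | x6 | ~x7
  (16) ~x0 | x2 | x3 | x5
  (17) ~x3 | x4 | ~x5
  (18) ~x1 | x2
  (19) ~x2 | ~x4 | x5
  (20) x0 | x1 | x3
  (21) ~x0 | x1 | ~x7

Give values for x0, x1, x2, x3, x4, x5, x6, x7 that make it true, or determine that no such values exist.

Unit clause (~x7) forces x7 = False.
Try x0 = False:
  (x0 | ~x4 | x7) forces x4 = False.
  (x4 | x5) forces x5 = True.
  clause (x0 | x4 | ~x5) is falsified — backtrack.
So x0 = True.
Set x1 = False.
  then (~x0 | x1 | x5) forces x5 = True.
Set x2 = False.
  then (x2 | x3 | ~x5) forces x3 = True.
  then (x2 | ~x3 | ~x5 | ~x6) forces x6 = False.
  then (~x3 | x4 | ~x5) forces x4 = True.
All clauses satisfied.

x0: True, x1: False, x2: False, x3: True, x4: True, x5: True, x6: False, x7: False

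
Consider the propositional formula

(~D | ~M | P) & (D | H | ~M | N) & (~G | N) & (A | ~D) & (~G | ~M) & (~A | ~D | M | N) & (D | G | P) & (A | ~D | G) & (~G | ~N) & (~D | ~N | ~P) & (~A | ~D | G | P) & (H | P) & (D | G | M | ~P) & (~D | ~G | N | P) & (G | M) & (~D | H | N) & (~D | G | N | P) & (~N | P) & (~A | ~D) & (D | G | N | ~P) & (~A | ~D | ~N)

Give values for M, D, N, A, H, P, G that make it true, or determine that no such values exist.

Try M = False:
  (G | M) forces G = True.
  (~G | N) forces N = True.
  clause (~G | ~N) is falsified — backtrack.
So M = True.
  then (~G | ~M) forces G = False.
Try D = True:
  (~D | ~M | P) forces P = True.
  (A | ~D) forces A = True.
  clause (~A | ~D) is falsified — backtrack.
So D = False.
  then (D | G | P) forces P = True.
  then (D | G | N | ~P) forces N = True.
Set A = False.
Set H = True.
All clauses satisfied.

M=T, D=F, N=T, A=F, H=T, P=T, G=F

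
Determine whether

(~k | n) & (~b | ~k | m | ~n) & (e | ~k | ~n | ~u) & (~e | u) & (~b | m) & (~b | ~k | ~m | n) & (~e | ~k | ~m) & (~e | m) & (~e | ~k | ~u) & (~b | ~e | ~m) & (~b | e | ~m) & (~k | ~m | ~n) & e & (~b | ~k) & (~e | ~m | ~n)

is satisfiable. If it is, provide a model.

e=T, u=T, m=T, n=F, b=F, k=F

Unit clause (e) forces e = True.
In (~e | u) only u is left, so u = True.
In (~e | m) only m is left, so m = True.
In (~e | ~k | ~u) only ~k is left, so k = False.
In (~b | ~e | ~m) only ~b is left, so b = False.
In (~e | ~m | ~n) only ~n is left, so n = False.
All clauses satisfied.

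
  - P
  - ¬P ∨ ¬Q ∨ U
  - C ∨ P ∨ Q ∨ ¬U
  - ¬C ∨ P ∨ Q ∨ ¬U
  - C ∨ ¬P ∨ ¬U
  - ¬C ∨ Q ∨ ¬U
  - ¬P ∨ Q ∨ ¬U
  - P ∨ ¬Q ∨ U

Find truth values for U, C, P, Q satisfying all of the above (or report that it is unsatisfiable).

Unit clause (P) forces P = True.
Set U = False.
  then (¬P ∨ ¬Q ∨ U) forces Q = False.
Set C = True.
Check each clause:
  (P): P holds.
  (¬P ∨ ¬Q ∨ U): ¬Q holds.
  (C ∨ P ∨ Q ∨ ¬U): C holds.
  (¬C ∨ P ∨ Q ∨ ¬U): P holds.
  (C ∨ ¬P ∨ ¬U): C holds.
  (¬C ∨ Q ∨ ¬U): ¬U holds.
  (¬P ∨ Q ∨ ¬U): ¬U holds.
  (P ∨ ¬Q ∨ U): P holds.
All clauses satisfied.

U = False, C = True, P = True, Q = False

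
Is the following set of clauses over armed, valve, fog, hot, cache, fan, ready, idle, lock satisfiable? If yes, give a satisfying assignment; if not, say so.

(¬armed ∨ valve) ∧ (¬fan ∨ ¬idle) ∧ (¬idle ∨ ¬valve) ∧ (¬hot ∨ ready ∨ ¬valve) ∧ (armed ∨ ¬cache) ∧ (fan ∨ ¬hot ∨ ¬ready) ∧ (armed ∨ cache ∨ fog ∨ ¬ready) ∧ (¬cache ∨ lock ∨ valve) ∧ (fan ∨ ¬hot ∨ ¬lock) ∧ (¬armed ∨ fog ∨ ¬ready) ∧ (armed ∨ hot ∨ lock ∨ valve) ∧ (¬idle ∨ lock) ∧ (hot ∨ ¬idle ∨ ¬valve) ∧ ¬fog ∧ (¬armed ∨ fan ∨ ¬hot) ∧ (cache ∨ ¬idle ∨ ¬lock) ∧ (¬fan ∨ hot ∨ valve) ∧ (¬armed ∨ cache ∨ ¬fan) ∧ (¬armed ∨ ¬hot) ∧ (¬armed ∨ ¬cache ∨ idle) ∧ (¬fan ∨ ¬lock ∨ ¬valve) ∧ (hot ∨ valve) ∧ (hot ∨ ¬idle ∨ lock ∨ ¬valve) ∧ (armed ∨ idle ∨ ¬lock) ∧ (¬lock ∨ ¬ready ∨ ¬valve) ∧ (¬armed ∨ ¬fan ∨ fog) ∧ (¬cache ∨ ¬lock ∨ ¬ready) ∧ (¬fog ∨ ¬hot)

armed = False, valve = False, fog = False, hot = True, cache = False, fan = False, ready = False, idle = False, lock = False

Unit clause (¬fog) forces fog = False.
Set armed = False.
  then (armed ∨ ¬cache) forces cache = False.
  then (armed ∨ cache ∨ fog ∨ ¬ready) forces ready = False.
Set valve = False.
  then (hot ∨ valve) forces hot = True.
Set fan = False.
  then (fan ∨ ¬hot ∨ ¬lock) forces lock = False.
  then (¬idle ∨ lock) forces idle = False.
All clauses satisfied.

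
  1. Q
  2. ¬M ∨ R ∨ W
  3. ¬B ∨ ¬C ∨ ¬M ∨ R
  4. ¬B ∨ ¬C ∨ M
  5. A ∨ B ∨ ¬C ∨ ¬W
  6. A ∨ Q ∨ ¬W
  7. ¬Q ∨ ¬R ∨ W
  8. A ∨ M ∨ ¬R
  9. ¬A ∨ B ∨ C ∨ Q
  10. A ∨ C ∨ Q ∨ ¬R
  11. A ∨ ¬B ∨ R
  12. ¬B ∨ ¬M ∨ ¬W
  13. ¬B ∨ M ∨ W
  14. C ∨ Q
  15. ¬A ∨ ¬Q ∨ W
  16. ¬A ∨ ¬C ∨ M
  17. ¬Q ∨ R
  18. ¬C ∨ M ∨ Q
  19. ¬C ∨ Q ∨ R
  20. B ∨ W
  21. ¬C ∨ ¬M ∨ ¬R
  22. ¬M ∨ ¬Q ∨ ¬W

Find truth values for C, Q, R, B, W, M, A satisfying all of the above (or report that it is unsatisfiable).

Unit clause (Q) forces Q = True.
In (¬Q ∨ R) only R is left, so R = True.
In (¬Q ∨ ¬R ∨ W) only W is left, so W = True.
In (¬M ∨ ¬Q ∨ ¬W) only ¬M is left, so M = False.
In (A ∨ M ∨ ¬R) only A is left, so A = True.
In (¬A ∨ ¬C ∨ M) only ¬C is left, so C = False.
Set B = False.
All clauses satisfied.

C: False, Q: True, R: True, B: False, W: True, M: False, A: True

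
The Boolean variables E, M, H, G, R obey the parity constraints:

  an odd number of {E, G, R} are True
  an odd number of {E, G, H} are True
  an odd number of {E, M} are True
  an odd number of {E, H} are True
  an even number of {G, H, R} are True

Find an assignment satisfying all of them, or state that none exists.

E = True, M = False, H = False, G = False, R = False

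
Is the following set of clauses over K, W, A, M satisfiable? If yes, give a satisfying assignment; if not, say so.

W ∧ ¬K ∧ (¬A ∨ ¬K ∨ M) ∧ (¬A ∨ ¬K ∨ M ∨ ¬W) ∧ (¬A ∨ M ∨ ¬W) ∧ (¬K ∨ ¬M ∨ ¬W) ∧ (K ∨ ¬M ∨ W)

Unit clause (W) forces W = True.
Unit clause (¬K) forces K = False.
Set A = False.
Set M = False.
Check each clause:
  (W): W holds.
  (¬K): ¬K holds.
  (¬A ∨ ¬K ∨ M): ¬A holds.
  (¬A ∨ ¬K ∨ M ∨ ¬W): ¬A holds.
  (¬A ∨ M ∨ ¬W): ¬A holds.
  (¬K ∨ ¬M ∨ ¬W): ¬K holds.
  (K ∨ ¬M ∨ W): ¬M holds.
All clauses satisfied.

K = False, W = True, A = False, M = False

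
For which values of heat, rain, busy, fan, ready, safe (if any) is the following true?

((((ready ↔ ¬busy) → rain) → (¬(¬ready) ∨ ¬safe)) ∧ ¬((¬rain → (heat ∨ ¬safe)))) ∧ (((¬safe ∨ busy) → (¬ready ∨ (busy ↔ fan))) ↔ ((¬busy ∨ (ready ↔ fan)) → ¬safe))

heat = False, rain = False, busy = True, fan = True, ready = False, safe = True

  (((ready ↔ ¬busy) → rain) → (¬(¬ready) ∨ ¬safe)) ∧ ¬((¬rain → (heat ∨ ¬safe))) = True
    ((ready ↔ ¬busy) → rain) → (¬(¬ready) ∨ ¬safe) = True
      (ready ↔ ¬busy) → rain = False
        ready ↔ ¬busy = True
          ¬busy = False
      ¬(¬ready) ∨ ¬safe = False
        ¬(¬ready) = False
          ¬ready = True
        ¬safe = False
    ¬((¬rain → (heat ∨ ¬safe))) = True
      ¬rain → (heat ∨ ¬safe) = False
        ¬rain = True
        heat ∨ ¬safe = False
          ¬safe = False
  ((¬safe ∨ busy) → (¬ready ∨ (busy ↔ fan))) ↔ ((¬busy ∨ (ready ↔ fan)) → ¬safe) = True
    (¬safe ∨ busy) → (¬ready ∨ (busy ↔ fan)) = True
      ¬safe ∨ busy = True
        ¬safe = False
      ¬ready ∨ (busy ↔ fan) = True
        ¬ready = True
        busy ↔ fan = True
    (¬busy ∨ (ready ↔ fan)) → ¬safe = True
      ¬busy ∨ (ready ↔ fan) = False
        ¬busy = False
        ready ↔ fan = False
      ¬safe = False
Both conjuncts True, so the formula holds.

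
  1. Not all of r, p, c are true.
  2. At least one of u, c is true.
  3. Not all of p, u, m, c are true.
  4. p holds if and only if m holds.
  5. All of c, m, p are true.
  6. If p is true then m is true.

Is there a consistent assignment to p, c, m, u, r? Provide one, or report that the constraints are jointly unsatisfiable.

p: True; c: True; m: True; u: False; r: False

  (1) {r, p, c}: 2/3 true — not all ✓
  (2) {u, c}: 1 true — at least one ✓
  (3) {p, u, m, c}: 3/4 true — not all ✓
  (4) p=T, m=T — same ✓
  (5) {c, m, p}: all 3 true ✓
  (6) p=T ⇒ m: T ✓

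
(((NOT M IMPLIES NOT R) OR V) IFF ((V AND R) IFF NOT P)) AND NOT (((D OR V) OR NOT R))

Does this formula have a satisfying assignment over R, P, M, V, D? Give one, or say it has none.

R = True, P = True, M = True, V = False, D = False

  ((NOT M IMPLIES NOT R) OR V) IFF ((V AND R) IFF NOT P) = True
    (NOT M IMPLIES NOT R) OR V = True
      NOT M IMPLIES NOT R = True
        NOT M = False
        NOT R = False
    (V AND R) IFF NOT P = True
      V AND R = False
      NOT P = False
  NOT (((D OR V) OR NOT R)) = True
    (D OR V) OR NOT R = False
      D OR V = False
      NOT R = False
Both conjuncts True, so the formula holds.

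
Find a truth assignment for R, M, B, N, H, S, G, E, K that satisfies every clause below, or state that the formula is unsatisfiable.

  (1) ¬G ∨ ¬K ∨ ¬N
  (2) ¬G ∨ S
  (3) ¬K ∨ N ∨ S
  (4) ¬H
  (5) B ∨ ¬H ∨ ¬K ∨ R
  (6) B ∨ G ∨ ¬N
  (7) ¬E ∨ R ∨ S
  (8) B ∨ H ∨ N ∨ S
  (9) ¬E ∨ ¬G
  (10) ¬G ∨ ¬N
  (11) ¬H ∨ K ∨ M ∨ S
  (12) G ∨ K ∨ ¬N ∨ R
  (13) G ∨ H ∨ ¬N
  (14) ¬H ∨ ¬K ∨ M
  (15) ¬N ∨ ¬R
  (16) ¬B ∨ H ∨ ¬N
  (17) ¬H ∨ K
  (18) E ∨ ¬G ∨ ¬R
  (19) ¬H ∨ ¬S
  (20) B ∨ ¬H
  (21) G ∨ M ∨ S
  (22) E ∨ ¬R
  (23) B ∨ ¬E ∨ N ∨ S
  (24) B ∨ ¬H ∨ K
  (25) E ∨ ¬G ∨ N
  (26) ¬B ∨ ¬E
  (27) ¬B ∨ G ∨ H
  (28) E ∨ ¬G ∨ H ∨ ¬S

R=T; M=F; B=F; N=F; H=F; S=T; G=F; E=T; K=F

Unit clause (¬H) forces H = False.
Set R = True.
  then (¬N ∨ ¬R) forces N = False.
  then (E ∨ ¬R) forces E = True.
  then (¬B ∨ ¬E) forces B = False.
  then (B ∨ H ∨ N ∨ S) forces S = True.
  then (¬E ∨ ¬G) forces G = False.
Set M = False.
Set K = False.
All clauses satisfied.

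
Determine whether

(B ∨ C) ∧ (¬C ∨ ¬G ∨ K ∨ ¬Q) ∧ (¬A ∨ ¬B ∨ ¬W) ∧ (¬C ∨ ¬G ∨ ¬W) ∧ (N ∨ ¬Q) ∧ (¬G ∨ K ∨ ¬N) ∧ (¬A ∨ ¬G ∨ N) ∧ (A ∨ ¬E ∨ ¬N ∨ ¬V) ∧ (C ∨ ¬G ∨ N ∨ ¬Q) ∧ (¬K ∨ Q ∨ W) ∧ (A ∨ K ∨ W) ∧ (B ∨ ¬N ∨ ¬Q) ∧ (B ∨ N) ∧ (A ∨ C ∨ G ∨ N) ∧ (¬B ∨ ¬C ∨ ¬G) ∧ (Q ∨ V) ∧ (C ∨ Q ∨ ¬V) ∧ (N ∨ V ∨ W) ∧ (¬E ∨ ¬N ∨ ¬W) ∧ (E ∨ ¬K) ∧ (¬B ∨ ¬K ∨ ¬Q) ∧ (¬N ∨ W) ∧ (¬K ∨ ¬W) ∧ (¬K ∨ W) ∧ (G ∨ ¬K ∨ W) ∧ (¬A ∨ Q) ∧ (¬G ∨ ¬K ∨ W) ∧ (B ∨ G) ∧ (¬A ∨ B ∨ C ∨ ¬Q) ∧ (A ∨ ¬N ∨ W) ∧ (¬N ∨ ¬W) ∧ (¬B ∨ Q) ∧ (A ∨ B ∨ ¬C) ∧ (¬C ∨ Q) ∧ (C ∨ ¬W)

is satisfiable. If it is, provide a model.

Case N = True:
  (¬N ∨ W) forces W = True.
  Clause (¬N ∨ ¬W) is falsified — contradiction.
Case N = False:
  (N ∨ ¬Q) forces Q = False.
  (B ∨ N) forces B = True.
  Clause (¬B ∨ Q) is falsified — contradiction.
Both cases fail, so the formula is unsatisfiable.

Unsatisfiable — no assignment works.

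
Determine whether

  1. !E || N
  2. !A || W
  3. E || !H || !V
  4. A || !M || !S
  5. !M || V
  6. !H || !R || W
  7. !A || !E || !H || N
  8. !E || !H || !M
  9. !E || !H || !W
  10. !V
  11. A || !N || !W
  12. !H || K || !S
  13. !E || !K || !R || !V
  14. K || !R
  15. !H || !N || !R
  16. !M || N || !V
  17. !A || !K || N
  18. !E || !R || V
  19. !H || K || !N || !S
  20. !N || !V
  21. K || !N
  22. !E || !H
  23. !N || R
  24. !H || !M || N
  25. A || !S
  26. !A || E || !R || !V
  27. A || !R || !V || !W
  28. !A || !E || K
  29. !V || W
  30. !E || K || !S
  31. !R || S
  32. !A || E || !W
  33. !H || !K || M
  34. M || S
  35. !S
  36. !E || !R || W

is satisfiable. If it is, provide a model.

Case V = True:
  Clause (!V) is falsified — contradiction.
Case V = False:
  (!M || V) forces M = False.
  (M || S) forces S = True.
  Clause (!S) is falsified — contradiction.
Both cases fail, so the formula is unsatisfiable.

No satisfying assignment exists.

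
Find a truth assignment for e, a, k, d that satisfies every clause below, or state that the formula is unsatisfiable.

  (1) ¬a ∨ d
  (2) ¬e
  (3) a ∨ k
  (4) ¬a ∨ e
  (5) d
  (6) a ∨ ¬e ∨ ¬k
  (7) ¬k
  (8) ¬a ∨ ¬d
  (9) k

Unsatisfiable — no assignment works.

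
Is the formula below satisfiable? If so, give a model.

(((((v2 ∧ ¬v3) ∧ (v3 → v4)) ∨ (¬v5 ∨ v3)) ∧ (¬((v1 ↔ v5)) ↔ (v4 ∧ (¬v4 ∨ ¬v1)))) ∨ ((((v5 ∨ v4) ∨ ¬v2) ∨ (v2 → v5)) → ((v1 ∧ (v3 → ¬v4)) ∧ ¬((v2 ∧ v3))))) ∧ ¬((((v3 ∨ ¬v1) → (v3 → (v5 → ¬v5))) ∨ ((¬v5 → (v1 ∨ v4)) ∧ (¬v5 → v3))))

Unsatisfiable

The conjunct ¬((((v3 ∨ ¬v1) → (v3 → (v5 → ¬v5))) ∨ ((¬v5 → (v1 ∨ v4)) ∧ (¬v5 → v3)))) is unsatisfiable on its own:
  v5 = True: this becomes ¬((((v3 ∨ ¬v1) → ¬v3) ∨ True)) = False.
  v5 = False: this becomes ¬((True ∨ ((v1 ∨ v4) ∧ v3))) = False.
So the whole conjunction is unsatisfiable.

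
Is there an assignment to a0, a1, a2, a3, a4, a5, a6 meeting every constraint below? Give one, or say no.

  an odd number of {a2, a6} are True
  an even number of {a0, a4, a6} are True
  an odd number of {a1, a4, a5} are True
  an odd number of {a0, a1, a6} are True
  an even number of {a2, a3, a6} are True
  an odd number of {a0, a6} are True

a0: True, a1: False, a2: True, a3: True, a4: True, a5: False, a6: False

{a2, a6}: 1 true → odd ✓
{a0, a4, a6}: 2 true → even ✓
{a1, a4, a5}: 1 true → odd ✓
{a0, a1, a6}: 1 true → odd ✓
{a2, a3, a6}: 2 true → even ✓
{a0, a6}: 1 true → odd ✓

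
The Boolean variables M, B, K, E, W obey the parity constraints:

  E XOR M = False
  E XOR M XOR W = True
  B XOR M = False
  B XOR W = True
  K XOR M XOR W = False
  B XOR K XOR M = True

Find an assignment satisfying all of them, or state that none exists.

M=F, B=F, K=T, E=F, W=T

E XOR M = F XOR F = False ✓
E XOR M XOR W = F XOR F XOR T = True ✓
B XOR M = F XOR F = False ✓
B XOR W = F XOR T = True ✓
K XOR M XOR W = T XOR F XOR T = False ✓
B XOR K XOR M = F XOR T XOR F = True ✓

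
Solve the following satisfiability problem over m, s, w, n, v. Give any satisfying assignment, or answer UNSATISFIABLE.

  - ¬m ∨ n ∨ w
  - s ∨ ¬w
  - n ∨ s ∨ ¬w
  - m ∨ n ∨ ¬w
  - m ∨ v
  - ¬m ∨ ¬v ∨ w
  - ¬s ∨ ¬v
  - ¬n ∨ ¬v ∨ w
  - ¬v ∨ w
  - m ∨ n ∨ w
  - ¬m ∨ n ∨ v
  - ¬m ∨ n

Try m = False:
  (m ∨ v) forces v = True.
  (¬s ∨ ¬v) forces s = False.
  (s ∨ ¬w) forces w = False.
  clause (¬v ∨ w) is falsified — backtrack.
So m = True.
  then (¬m ∨ n) forces n = True.
Set s = True.
  then (¬s ∨ ¬v) forces v = False.
Set w = True.
All clauses satisfied.

m = True, s = True, w = True, n = True, v = False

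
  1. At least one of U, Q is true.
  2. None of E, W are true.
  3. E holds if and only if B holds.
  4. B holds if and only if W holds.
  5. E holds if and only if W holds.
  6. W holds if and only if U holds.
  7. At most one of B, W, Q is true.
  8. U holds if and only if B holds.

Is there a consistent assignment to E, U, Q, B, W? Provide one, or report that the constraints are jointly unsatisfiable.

E: False, U: False, Q: True, B: False, W: False

  (1) {U, Q}: 1 true — at least one ✓
  (2) {E, W}: 0 true — none ✓
  (3) E=F, B=F — same ✓
  (4) B=F, W=F — same ✓
  (5) E=F, W=F — same ✓
  (6) W=F, U=F — same ✓
  (7) {B, W, Q}: 1 true — at most one ✓
  (8) U=F, B=F — same ✓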